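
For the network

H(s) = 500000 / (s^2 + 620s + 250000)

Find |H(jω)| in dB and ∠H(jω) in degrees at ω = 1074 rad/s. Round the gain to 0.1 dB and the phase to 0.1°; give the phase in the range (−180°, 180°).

At s = jω = j1074:
quadratic: (j1074)² + 620·j1074 + 250000 = -903476 + j665880 → |·| ≈ 1.1223e+06, ∠ ≈ 143.61°
|H| = 500000 / 1.1223e+06 ≈ 0.44551
Gain = 20 log₁₀(0.44551) ≈ -7.02 dB
∠H = 0.00° − 143.61° = -143.61°

-7.0 dB, -143.6°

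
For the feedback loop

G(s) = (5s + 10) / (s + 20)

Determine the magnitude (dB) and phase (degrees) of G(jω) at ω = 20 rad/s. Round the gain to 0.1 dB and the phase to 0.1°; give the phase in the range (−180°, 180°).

Substitute s = j20:
Numerator: 5(j20) + 10 = 10 + j100
Denominator: (j20) + 20 = 20 + j20
|N| = √(10² + 100²) ≈ 100.5, ∠N ≈ 84.29°
|D| = √(20² + 20²) ≈ 28.284, ∠D ≈ 45.00°
|G| = 100.5 / 28.284 ≈ 3.5532
Gain = 20 log₁₀(3.5532) ≈ 11.01 dB
∠G = 84.29° − 45.00° = 39.29°

11.0 dB, 39.3°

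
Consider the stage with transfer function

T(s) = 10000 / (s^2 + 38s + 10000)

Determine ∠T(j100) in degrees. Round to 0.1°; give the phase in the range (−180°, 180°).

At s = jω = j100:
quadratic: (j100)² + 38·j100 + 10000 = 0 + j3800 → |·| ≈ 3800, ∠ ≈ 90.00°
∠T = 0.00° − 90.00° = -90.00°

-90.0°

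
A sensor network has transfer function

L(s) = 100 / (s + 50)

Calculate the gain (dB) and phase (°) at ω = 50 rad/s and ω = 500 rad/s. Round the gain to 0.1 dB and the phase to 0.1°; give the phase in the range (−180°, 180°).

ω = 50: 3.0 dB, -45.0°; ω = 500: -14.0 dB, -84.3°

Substitute s = j50:
Numerator: 100 = 100 + j0
Denominator: (j50) + 50 = 50 + j50
|N| = √(100² + 0²) ≈ 100, ∠N ≈ 0.00°
|D| = √(50² + 50²) ≈ 70.711, ∠D ≈ 45.00°
|L| = 100 / 70.711 ≈ 1.4142
Gain = 20 log₁₀(1.4142) ≈ 3.01 dB
∠L = 0.00° − 45.00° = -45.00°

Substitute s = j500:
Numerator: 100 = 100 + j0
Denominator: (j500) + 50 = 50 + j500
|N| = √(100² + 0²) ≈ 100, ∠N ≈ 0.00°
|D| = √(50² + 500²) ≈ 502.49, ∠D ≈ 84.29°
|L| = 100 / 502.49 ≈ 0.19901
Gain = 20 log₁₀(0.19901) ≈ -14.02 dB
∠L = 0.00° − 84.29° = -84.29°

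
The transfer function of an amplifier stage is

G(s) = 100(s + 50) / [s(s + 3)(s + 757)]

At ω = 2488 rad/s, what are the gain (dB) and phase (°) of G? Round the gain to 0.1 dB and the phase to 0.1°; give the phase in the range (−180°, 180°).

-96.2 dB, -164.2°

At s = jω = j2488:
zero (s+50): 50 + j2488 → |·| = √(50²+2488²) = √6192644 ≈ 2488.5, ∠ = arctan(2488/50) ≈ 88.85°
pole (s+3): 3 + j2488 → |·| = √(3²+2488²) = √6190153 ≈ 2488, ∠ = arctan(2488/3) ≈ 89.93°
pole (s+757): 757 + j2488 → |·| = √(757²+2488²) = √6763193 ≈ 2600.6, ∠ = arctan(2488/757) ≈ 73.08°
pole at origin: |s| = 2488, ∠ = 90.00° (in denominator)
|G| = 100 · 2488.5 / 1.6098e+10 ≈ 1.5458e-05
Gain = 20 log₁₀(1.5458e-05) ≈ -96.22 dB
∠G = 88.85° − 253.01° = -164.16°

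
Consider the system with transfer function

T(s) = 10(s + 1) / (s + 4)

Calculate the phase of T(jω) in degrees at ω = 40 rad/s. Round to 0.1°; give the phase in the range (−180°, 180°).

4.3°

At s = jω = j40:
zero (s+1): 1 + j40 → |·| = √(1²+40²) = √1601 ≈ 40.012, ∠ = arctan(40/1) ≈ 88.57°
pole (s+4): 4 + j40 → |·| = √(4²+40²) = √1616 ≈ 40.2, ∠ = arctan(40/4) ≈ 84.29°
∠T = 88.57° − 84.29° = 4.28°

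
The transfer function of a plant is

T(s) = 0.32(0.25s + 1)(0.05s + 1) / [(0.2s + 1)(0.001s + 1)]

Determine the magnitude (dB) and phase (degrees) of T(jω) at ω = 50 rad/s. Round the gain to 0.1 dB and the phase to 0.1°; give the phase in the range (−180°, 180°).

0.6 dB, 66.5°

At ω = 50 rad/s:
zero (1 + j50·0.25) = 1 + j12.5 → |·| ≈ 12.54, ∠ ≈ 85.43°
zero (1 + j50·0.05) = 1 + j2.5 → |·| ≈ 2.6926, ∠ ≈ 68.20°
pole (1 + j50·0.2) = 1 + j10 → |·| ≈ 10.05, ∠ ≈ 84.29°
pole (1 + j50·0.001) = 1 + j0.05 → |·| ≈ 1.0012, ∠ ≈ 2.86°
|T| = 0.32 · 12.54 · 2.6926 / (10.05 · 1.0012) ≈ 1.0738
Gain = 20 log₁₀(1.0738) ≈ 0.62 dB
∠T = (85.43° + 68.20°) − (84.29° + 2.86°) = 66.48°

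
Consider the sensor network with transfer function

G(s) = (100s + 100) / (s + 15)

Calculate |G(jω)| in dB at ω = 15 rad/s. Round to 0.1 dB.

37.0 dB

Substitute s = j15:
Numerator: 100(j15) + 100 = 100 + j1500
Denominator: (j15) + 15 = 15 + j15
|N| = √(100² + 1500²) ≈ 1503.3, ∠N ≈ 86.19°
|D| = √(15² + 15²) ≈ 21.213, ∠D ≈ 45.00°
|G| = 1503.3 / 21.213 ≈ 70.867
Gain = 20 log₁₀(70.867) ≈ 37.01 dB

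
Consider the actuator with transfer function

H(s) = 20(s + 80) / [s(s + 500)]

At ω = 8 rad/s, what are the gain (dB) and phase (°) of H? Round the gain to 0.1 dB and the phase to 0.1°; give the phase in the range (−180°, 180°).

-7.9 dB, -85.2°

At s = jω = j8:
zero (s+80): 80 + j8 → |·| = √(80²+8²) = √6464 ≈ 80.399, ∠ = arctan(8/80) ≈ 5.71°
pole (s+500): 500 + j8 → |·| = √(500²+8²) = √250064 ≈ 500.06, ∠ = arctan(8/500) ≈ 0.92°
pole at origin: |s| = 8, ∠ = 90.00° (in denominator)
|H| = 20 · 80.399 / 4000.5 ≈ 0.40194
Gain = 20 log₁₀(0.40194) ≈ -7.92 dB
∠H = 5.71° − 90.92° = -85.21°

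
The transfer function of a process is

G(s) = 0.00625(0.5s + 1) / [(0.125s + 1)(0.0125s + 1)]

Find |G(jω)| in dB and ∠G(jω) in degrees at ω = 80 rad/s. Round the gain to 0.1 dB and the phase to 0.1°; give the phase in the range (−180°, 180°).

-35.1 dB, -40.7°

At ω = 80 rad/s:
zero (1 + j80·0.5) = 1 + j40 → |·| ≈ 40.012, ∠ ≈ 88.57°
pole (1 + j80·0.125) = 1 + j10 → |·| ≈ 10.05, ∠ ≈ 84.29°
pole (1 + j80·0.0125) = 1 + j1 → |·| ≈ 1.4142, ∠ ≈ 45.00°
|G| = 0.00625 · 40.012 / (10.05 · 1.4142) ≈ 0.017595
Gain = 20 log₁₀(0.017595) ≈ -35.09 dB
∠G = (88.57°) − (84.29° + 45.00°) = -40.72°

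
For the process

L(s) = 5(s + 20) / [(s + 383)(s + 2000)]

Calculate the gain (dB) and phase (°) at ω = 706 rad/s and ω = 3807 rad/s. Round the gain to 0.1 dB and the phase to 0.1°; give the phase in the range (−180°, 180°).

At s = jω = j706:
zero (s+20): 20 + j706 → |·| = √(20²+706²) = √498836 ≈ 706.28, ∠ = arctan(706/20) ≈ 88.38°
pole (s+383): 383 + j706 → |·| = √(383²+706²) = √645125 ≈ 803.2, ∠ = arctan(706/383) ≈ 61.52°
pole (s+2000): 2000 + j706 → |·| = √(2000²+706²) = √4498436 ≈ 2121, ∠ = arctan(706/2000) ≈ 19.44°
|L| = 5 · 706.28 / 1.7036e+06 ≈ 0.0020729
Gain = 20 log₁₀(0.0020729) ≈ -53.67 dB
∠L = 88.38° − 80.96° = 7.42°

At s = jω = j3807:
zero (s+20): 20 + j3807 → |·| = √(20²+3807²) = √14493649 ≈ 3807.1, ∠ = arctan(3807/20) ≈ 89.70°
pole (s+383): 383 + j3807 → |·| = √(383²+3807²) = √14639938 ≈ 3826.2, ∠ = arctan(3807/383) ≈ 84.26°
pole (s+2000): 2000 + j3807 → |·| = √(2000²+3807²) = √18493249 ≈ 4300.4, ∠ = arctan(3807/2000) ≈ 62.28°
|L| = 5 · 3807.1 / 1.6454e+07 ≈ 0.0011569
Gain = 20 log₁₀(0.0011569) ≈ -58.73 dB
∠L = 89.70° − 146.54° = -56.84°

ω = 706: -53.7 dB, 7.4°; ω = 3807: -58.7 dB, -56.8°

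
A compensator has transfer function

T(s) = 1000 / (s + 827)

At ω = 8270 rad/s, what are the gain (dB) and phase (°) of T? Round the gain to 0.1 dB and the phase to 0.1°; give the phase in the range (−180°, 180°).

-18.4 dB, -84.3°

Substitute s = j8270:
Numerator: 1000 = 1000 + j0
Denominator: (j8270) + 827 = 827 + j8270
|N| = √(1000² + 0²) ≈ 1000, ∠N ≈ 0.00°
|D| = √(827² + 8270²) ≈ 8311.2, ∠D ≈ 84.29°
|T| = 1000 / 8311.2 ≈ 0.12032
Gain = 20 log₁₀(0.12032) ≈ -18.39 dB
∠T = 0.00° − 84.29° = -84.29°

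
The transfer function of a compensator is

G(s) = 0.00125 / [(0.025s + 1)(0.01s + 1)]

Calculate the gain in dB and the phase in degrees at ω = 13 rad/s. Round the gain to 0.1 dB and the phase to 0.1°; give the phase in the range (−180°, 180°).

-58.6 dB, -25.4°

At ω = 13 rad/s:
pole (1 + j13·0.025) = 1 + j0.325 → |·| ≈ 1.0515, ∠ ≈ 18.00°
pole (1 + j13·0.01) = 1 + j0.13 → |·| ≈ 1.0084, ∠ ≈ 7.41°
|G| = 0.00125 · 1 / (1.0515 · 1.0084) ≈ 0.0011789
Gain = 20 log₁₀(0.0011789) ≈ -58.57 dB
∠G = (0°) − (18.00° + 7.41°) = -25.41°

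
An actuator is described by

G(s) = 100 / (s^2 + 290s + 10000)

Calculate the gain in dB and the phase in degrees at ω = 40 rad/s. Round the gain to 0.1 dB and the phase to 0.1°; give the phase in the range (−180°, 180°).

Substitute s = j40:
Numerator: 100 = 100 + j0
Denominator: (j40)^2 + 290(j40) + 10000 = 8400 + j11600
|N| = √(100² + 0²) ≈ 100, ∠N ≈ 0.00°
|D| = √(8400² + 11600²) ≈ 14322, ∠D ≈ 54.09°
|G| = 100 / 14322 ≈ 0.0069823
Gain = 20 log₁₀(0.0069823) ≈ -43.12 dB
∠G = 0.00° − 54.09° = -54.09°

-43.1 dB, -54.1°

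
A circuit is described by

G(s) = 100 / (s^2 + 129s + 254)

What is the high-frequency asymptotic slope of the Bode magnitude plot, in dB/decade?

Each pole contributes −20 dB/decade at high frequency; each zero contributes +20 dB/decade.
Net: 0 zero(s) − 2 pole(s) → -40 dB/decade.

-40 dB/decade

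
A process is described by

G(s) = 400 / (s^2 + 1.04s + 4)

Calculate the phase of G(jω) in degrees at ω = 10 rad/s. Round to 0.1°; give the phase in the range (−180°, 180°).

At s = jω = j10:
quadratic: (j10)² + 1.04·j10 + 4 = -96 + j10.4 → |·| ≈ 96.562, ∠ ≈ 173.82°
∠G = 0.00° − 173.82° = -173.82°

-173.8°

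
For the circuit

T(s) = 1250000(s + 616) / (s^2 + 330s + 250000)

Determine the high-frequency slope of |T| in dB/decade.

Each pole contributes −20 dB/decade at high frequency; each zero contributes +20 dB/decade.
Net: 1 zero(s) − 2 pole(s) → -20 dB/decade.

-20 dB/decade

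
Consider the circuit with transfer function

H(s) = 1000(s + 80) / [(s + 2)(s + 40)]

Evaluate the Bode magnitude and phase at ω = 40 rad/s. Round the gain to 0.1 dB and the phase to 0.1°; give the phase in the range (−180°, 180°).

At s = jω = j40:
zero (s+80): 80 + j40 → |·| = √(80²+40²) = √8000 ≈ 89.443, ∠ = arctan(40/80) ≈ 26.57°
pole (s+2): 2 + j40 → |·| = √(2²+40²) = √1604 ≈ 40.05, ∠ = arctan(40/2) ≈ 87.14°
pole (s+40): 40 + j40 → |·| = √(40²+40²) = √3200 ≈ 56.569, ∠ = arctan(40/40) ≈ 45.00°
|H| = 1000 · 89.443 / 2265.6 ≈ 39.479
Gain = 20 log₁₀(39.479) ≈ 31.93 dB
∠H = 26.57° − 132.14° = -105.57°

31.9 dB, -105.6°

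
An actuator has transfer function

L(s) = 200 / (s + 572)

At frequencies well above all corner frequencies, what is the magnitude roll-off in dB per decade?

Each pole contributes −20 dB/decade at high frequency; each zero contributes +20 dB/decade.
Net: 0 zero(s) − 1 pole(s) → -20 dB/decade.

-20 dB/decade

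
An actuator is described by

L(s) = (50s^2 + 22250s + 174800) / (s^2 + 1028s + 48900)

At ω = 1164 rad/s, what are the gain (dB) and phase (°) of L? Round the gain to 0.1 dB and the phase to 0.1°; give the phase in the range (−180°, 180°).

Substitute s = j1164:
Numerator: 50(j1164)^2 + 22250(j1164) + 174800 = -67570000 + j25899000
Denominator: (j1164)^2 + 1028(j1164) + 48900 = -1305996 + j1196592
|N| = √(67570000² + 25899000²) ≈ 7.2363e+07, ∠N ≈ 159.03°
|D| = √(1305996² + 1196592²) ≈ 1.7713e+06, ∠D ≈ 137.50°
|L| = 7.2363e+07 / 1.7713e+06 ≈ 40.853
Gain = 20 log₁₀(40.853) ≈ 32.22 dB
∠L = 159.03° − 137.50° = 21.53°

32.2 dB, 21.5°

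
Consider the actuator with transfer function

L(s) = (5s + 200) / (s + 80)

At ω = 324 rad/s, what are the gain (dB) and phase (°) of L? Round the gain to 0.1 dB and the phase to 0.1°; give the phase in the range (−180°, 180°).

Substitute s = j324:
Numerator: 5(j324) + 200 = 200 + j1620
Denominator: (j324) + 80 = 80 + j324
|N| = √(200² + 1620²) ≈ 1632.3, ∠N ≈ 82.96°
|D| = √(80² + 324²) ≈ 333.73, ∠D ≈ 76.13°
|L| = 1632.3 / 333.73 ≈ 4.8911
Gain = 20 log₁₀(4.8911) ≈ 13.79 dB
∠L = 82.96° − 76.13° = 6.83°

13.8 dB, 6.8°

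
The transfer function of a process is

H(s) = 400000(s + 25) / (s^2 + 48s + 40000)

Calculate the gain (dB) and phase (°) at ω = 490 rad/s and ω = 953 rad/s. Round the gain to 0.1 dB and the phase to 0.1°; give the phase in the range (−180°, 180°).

ω = 490: 59.8 dB, -86.2°; ω = 953: 52.8 dB, -88.5°

At s = jω = j490:
zero (s+25): 25 + j490 → |·| = √(25²+490²) = √240725 ≈ 490.64, ∠ = arctan(490/25) ≈ 87.08°
quadratic: (j490)² + 48·j490 + 40000 = -200100 + j23520 → |·| ≈ 2.0148e+05, ∠ ≈ 173.30°
|H| = 400000 · 490.64 / 2.0148e+05 ≈ 974.07
Gain = 20 log₁₀(974.07) ≈ 59.77 dB
∠H = 87.08° − 173.30° = -86.22°

At s = jω = j953:
zero (s+25): 25 + j953 → |·| = √(25²+953²) = √908834 ≈ 953.33, ∠ = arctan(953/25) ≈ 88.50°
quadratic: (j953)² + 48·j953 + 40000 = -868209 + j45744 → |·| ≈ 8.6941e+05, ∠ ≈ 176.98°
|H| = 400000 · 953.33 / 8.6941e+05 ≈ 438.61
Gain = 20 log₁₀(438.61) ≈ 52.84 dB
∠H = 88.50° − 176.98° = -88.48°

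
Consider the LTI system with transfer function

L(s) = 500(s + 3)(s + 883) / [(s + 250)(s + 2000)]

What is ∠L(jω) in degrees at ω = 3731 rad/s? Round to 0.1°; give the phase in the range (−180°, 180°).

18.7°

At s = jω = j3731:
zero (s+3): 3 + j3731 → |·| = √(3²+3731²) = √13920370 ≈ 3731, ∠ = arctan(3731/3) ≈ 89.95°
zero (s+883): 883 + j3731 → |·| = √(883²+3731²) = √14700050 ≈ 3834.1, ∠ = arctan(3731/883) ≈ 76.69°
pole (s+250): 250 + j3731 → |·| = √(250²+3731²) = √13982861 ≈ 3739.4, ∠ = arctan(3731/250) ≈ 86.17°
pole (s+2000): 2000 + j3731 → |·| = √(2000²+3731²) = √17920361 ≈ 4233.2, ∠ = arctan(3731/2000) ≈ 61.81°
∠L = 166.64° − 147.98° = 18.66°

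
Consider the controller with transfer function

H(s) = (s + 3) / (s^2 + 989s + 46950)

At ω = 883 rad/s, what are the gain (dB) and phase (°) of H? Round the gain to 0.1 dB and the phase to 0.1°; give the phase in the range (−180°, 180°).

Substitute s = j883:
Numerator: (j883) + 3 = 3 + j883
Denominator: (j883)^2 + 989(j883) + 46950 = -732739 + j873287
|N| = √(3² + 883²) ≈ 883.01, ∠N ≈ 89.81°
|D| = √(732739² + 873287²) ≈ 1.14e+06, ∠D ≈ 130.00°
|H| = 883.01 / 1.14e+06 ≈ 0.00077457
Gain = 20 log₁₀(0.00077457) ≈ -62.22 dB
∠H = 89.81° − 130.00° = -40.19°

-62.2 dB, -40.2°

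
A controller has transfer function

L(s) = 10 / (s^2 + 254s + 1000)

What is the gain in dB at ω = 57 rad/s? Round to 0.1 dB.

-63.3 dB

Substitute s = j57:
Numerator: 10 = 10 + j0
Denominator: (j57)^2 + 254(j57) + 1000 = -2249 + j14478
|N| = √(10² + 0²) ≈ 10, ∠N ≈ 0.00°
|D| = √(2249² + 14478²) ≈ 14652, ∠D ≈ 98.83°
|L| = 10 / 14652 ≈ 0.0006825
Gain = 20 log₁₀(0.0006825) ≈ -63.32 dB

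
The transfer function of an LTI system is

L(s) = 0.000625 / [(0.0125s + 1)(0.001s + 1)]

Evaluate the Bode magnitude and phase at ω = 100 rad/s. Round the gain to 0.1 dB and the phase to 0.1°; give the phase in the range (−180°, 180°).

At ω = 100 rad/s:
pole (1 + j100·0.0125) = 1 + j1.25 → |·| ≈ 1.6008, ∠ ≈ 51.34°
pole (1 + j100·0.001) = 1 + j0.1 → |·| ≈ 1.005, ∠ ≈ 5.71°
|L| = 0.000625 · 1 / (1.6008 · 1.005) ≈ 0.00038849
Gain = 20 log₁₀(0.00038849) ≈ -68.21 dB
∠L = (0°) − (51.34° + 5.71°) = -57.05°

-68.2 dB, -57.1°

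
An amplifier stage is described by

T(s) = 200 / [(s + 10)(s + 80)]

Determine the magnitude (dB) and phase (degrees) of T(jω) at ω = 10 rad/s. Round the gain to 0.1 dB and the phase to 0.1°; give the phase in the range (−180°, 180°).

-15.1 dB, -52.1°

At s = jω = j10:
pole (s+10): 10 + j10 → |·| = √(10²+10²) = √200 ≈ 14.142, ∠ = arctan(10/10) ≈ 45.00°
pole (s+80): 80 + j10 → |·| = √(80²+10²) = √6500 ≈ 80.623, ∠ = arctan(10/80) ≈ 7.13°
|T| = 200 / 1140.2 ≈ 0.17541
Gain = 20 log₁₀(0.17541) ≈ -15.12 dB
∠T = 0.00° − 52.13° = -52.13°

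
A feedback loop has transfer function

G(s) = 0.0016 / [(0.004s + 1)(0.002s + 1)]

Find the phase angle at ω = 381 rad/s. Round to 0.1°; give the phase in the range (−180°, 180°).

At ω = 381 rad/s:
pole (1 + j381·0.004) = 1 + j1.524 → |·| ≈ 1.8228, ∠ ≈ 56.73°
pole (1 + j381·0.002) = 1 + j0.762 → |·| ≈ 1.2572, ∠ ≈ 37.31°
∠G = (0°) − (56.73° + 37.31°) = -94.04°

-94.0°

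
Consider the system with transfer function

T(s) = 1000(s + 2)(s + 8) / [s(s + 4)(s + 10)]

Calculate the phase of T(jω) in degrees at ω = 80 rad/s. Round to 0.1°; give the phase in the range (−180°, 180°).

At s = jω = j80:
zero (s+2): 2 + j80 → |·| = √(2²+80²) = √6404 ≈ 80.025, ∠ = arctan(80/2) ≈ 88.57°
zero (s+8): 8 + j80 → |·| = √(8²+80²) = √6464 ≈ 80.399, ∠ = arctan(80/8) ≈ 84.29°
pole (s+4): 4 + j80 → |·| = √(4²+80²) = √6416 ≈ 80.1, ∠ = arctan(80/4) ≈ 87.14°
pole (s+10): 10 + j80 → |·| = √(10²+80²) = √6500 ≈ 80.623, ∠ = arctan(80/10) ≈ 82.87°
pole at origin: |s| = 80, ∠ = 90.00° (in denominator)
∠T = 172.86° − 260.01° = -87.15°

-87.2°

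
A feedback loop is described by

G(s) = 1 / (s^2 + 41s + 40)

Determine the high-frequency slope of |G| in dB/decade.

Each pole contributes −20 dB/decade at high frequency; each zero contributes +20 dB/decade.
Net: 0 zero(s) − 2 pole(s) → -40 dB/decade.

-40 dB/decade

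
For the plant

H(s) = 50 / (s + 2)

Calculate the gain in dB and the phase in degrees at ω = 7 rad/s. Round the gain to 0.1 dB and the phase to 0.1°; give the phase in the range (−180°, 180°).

16.7 dB, -74.1°

At s = jω = j7:
pole (s+2): 2 + j7 → |·| = √(2²+7²) = √53 ≈ 7.2801, ∠ = arctan(7/2) ≈ 74.05°
|H| = 50 / 7.2801 ≈ 6.868
Gain = 20 log₁₀(6.868) ≈ 16.74 dB
∠H = 0.00° − 74.05° = -74.05°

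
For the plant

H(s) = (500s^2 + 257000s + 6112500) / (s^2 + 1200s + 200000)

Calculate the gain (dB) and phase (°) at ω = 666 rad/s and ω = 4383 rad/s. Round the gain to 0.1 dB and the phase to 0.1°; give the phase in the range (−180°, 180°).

ω = 666: 50.4 dB, 34.6°; ω = 4383: 53.8 dB, 8.8°

Substitute s = j666:
Numerator: 500(j666)^2 + 257000(j666) + 6112500 = -215665500 + j171162000
Denominator: (j666)^2 + 1200(j666) + 200000 = -243556 + j799200
|N| = √(215665500² + 171162000²) ≈ 2.7533e+08, ∠N ≈ 141.56°
|D| = √(243556² + 799200²) ≈ 8.3549e+05, ∠D ≈ 106.95°
|H| = 2.7533e+08 / 8.3549e+05 ≈ 329.54
Gain = 20 log₁₀(329.54) ≈ 50.36 dB
∠H = 141.56° − 106.95° = 34.61°

Substitute s = j4383:
Numerator: 500(j4383)^2 + 257000(j4383) + 6112500 = -9599232000 + j1126431000
Denominator: (j4383)^2 + 1200(j4383) + 200000 = -19010689 + j5259600
|N| = √(9599232000² + 1126431000²) ≈ 9.6651e+09, ∠N ≈ 173.31°
|D| = √(19010689² + 5259600²) ≈ 1.9725e+07, ∠D ≈ 164.54°
|H| = 9.6651e+09 / 1.9725e+07 ≈ 489.99
Gain = 20 log₁₀(489.99) ≈ 53.80 dB
∠H = 173.31° − 164.54° = 8.77°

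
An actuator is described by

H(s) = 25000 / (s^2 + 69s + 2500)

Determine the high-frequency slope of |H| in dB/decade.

-40 dB/decade

Each pole contributes −20 dB/decade at high frequency; each zero contributes +20 dB/decade.
Net: 0 zero(s) − 2 pole(s) → -40 dB/decade.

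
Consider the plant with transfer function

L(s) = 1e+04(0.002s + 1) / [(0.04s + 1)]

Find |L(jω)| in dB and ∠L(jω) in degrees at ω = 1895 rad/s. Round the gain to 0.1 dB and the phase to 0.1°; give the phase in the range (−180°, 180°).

At ω = 1895 rad/s:
zero (1 + j1895·0.002) = 1 + j3.79 → |·| ≈ 3.9197, ∠ ≈ 75.22°
pole (1 + j1895·0.04) = 1 + j75.8 → |·| ≈ 75.807, ∠ ≈ 89.24°
|L| = 1e+04 · 3.9197 / (75.807) ≈ 517.06
Gain = 20 log₁₀(517.06) ≈ 54.27 dB
∠L = (75.22°) − (89.24°) = -14.02°

54.3 dB, -14.0°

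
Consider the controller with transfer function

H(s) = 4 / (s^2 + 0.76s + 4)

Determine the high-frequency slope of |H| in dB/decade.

-40 dB/decade

Each pole contributes −20 dB/decade at high frequency; each zero contributes +20 dB/decade.
Net: 0 zero(s) − 2 pole(s) → -40 dB/decade.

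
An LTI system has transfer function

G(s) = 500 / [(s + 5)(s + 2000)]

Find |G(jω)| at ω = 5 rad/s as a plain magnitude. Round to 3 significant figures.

At s = jω = j5:
pole (s+5): 5 + j5 → |·| = √(5²+5²) = √50 ≈ 7.0711, ∠ = arctan(5/5) ≈ 45.00°
pole (s+2000): 2000 + j5 → |·| = √(2000²+5²) = √4000025 ≈ 2000, ∠ = arctan(5/2000) ≈ 0.14°
|G| = 500 / 14142 ≈ 0.035356

0.0354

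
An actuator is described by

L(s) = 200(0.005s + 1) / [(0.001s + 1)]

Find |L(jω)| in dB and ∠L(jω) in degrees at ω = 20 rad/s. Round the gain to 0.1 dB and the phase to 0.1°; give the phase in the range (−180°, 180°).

46.1 dB, 4.6°

At ω = 20 rad/s:
zero (1 + j20·0.005) = 1 + j0.1 → |·| ≈ 1.005, ∠ ≈ 5.71°
pole (1 + j20·0.001) = 1 + j0.02 → |·| ≈ 1.0002, ∠ ≈ 1.15°
|L| = 200 · 1.005 / (1.0002) ≈ 200.96
Gain = 20 log₁₀(200.96) ≈ 46.06 dB
∠L = (5.71°) − (1.15°) = 4.56°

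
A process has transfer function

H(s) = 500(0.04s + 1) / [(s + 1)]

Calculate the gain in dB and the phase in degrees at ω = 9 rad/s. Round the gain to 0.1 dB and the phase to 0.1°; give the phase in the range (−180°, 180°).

At ω = 9 rad/s:
zero (1 + j9·0.04) = 1 + j0.36 → |·| ≈ 1.0628, ∠ ≈ 19.80°
pole (1 + j9·1) = 1 + j9 → |·| ≈ 9.0554, ∠ ≈ 83.66°
|H| = 500 · 1.0628 / (9.0554) ≈ 58.683
Gain = 20 log₁₀(58.683) ≈ 35.37 dB
∠H = (19.80°) − (83.66°) = -63.86°

35.4 dB, -63.9°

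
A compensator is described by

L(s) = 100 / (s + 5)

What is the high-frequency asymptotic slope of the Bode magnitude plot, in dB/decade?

Each pole contributes −20 dB/decade at high frequency; each zero contributes +20 dB/decade.
Net: 0 zero(s) − 1 pole(s) → -20 dB/decade.

-20 dB/decade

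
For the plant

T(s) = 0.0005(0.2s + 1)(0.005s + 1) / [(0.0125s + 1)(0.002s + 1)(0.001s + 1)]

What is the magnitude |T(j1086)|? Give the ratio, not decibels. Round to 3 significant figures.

At ω = 1086 rad/s:
zero (1 + j1086·0.2) = 1 + j217.2 → |·| ≈ 217.2, ∠ ≈ 89.74°
zero (1 + j1086·0.005) = 1 + j5.43 → |·| ≈ 5.5213, ∠ ≈ 79.57°
pole (1 + j1086·0.0125) = 1 + j13.575 → |·| ≈ 13.612, ∠ ≈ 85.79°
pole (1 + j1086·0.002) = 1 + j2.172 → |·| ≈ 2.3911, ∠ ≈ 65.28°
pole (1 + j1086·0.001) = 1 + j1.086 → |·| ≈ 1.4763, ∠ ≈ 47.36°
|T| = 0.0005 · 217.2 · 5.5213 / (13.612 · 2.3911 · 1.4763) ≈ 0.012479

0.0125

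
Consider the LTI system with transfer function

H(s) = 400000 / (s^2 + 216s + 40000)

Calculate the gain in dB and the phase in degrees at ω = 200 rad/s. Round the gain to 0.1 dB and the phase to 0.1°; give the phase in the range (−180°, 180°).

19.3 dB, -90.0°

At s = jω = j200:
quadratic: (j200)² + 216·j200 + 40000 = 0 + j43200 → |·| ≈ 43200, ∠ ≈ 90.00°
|H| = 400000 / 43200 ≈ 9.2593
Gain = 20 log₁₀(9.2593) ≈ 19.33 dB
∠H = 0.00° − 90.00° = -90.00°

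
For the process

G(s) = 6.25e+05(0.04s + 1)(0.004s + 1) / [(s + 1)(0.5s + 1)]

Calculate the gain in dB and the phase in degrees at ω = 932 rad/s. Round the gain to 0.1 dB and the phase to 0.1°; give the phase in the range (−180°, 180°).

At ω = 932 rad/s:
zero (1 + j932·0.04) = 1 + j37.28 → |·| ≈ 37.293, ∠ ≈ 88.46°
zero (1 + j932·0.004) = 1 + j3.728 → |·| ≈ 3.8598, ∠ ≈ 74.98°
pole (1 + j932·1) = 1 + j932 → |·| ≈ 932, ∠ ≈ 89.94°
pole (1 + j932·0.5) = 1 + j466 → |·| ≈ 466, ∠ ≈ 89.88°
|G| = 6.25e+05 · 37.293 · 3.8598 / (932 · 466) ≈ 207.14
Gain = 20 log₁₀(207.14) ≈ 46.33 dB
∠G = (88.46° + 74.98°) − (89.94° + 89.88°) = -16.38°

46.3 dB, -16.4°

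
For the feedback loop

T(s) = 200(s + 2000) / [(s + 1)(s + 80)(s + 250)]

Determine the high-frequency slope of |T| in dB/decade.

Each pole contributes −20 dB/decade at high frequency; each zero contributes +20 dB/decade.
Net: 1 zero(s) − 3 pole(s) → -40 dB/decade.

-40 dB/decade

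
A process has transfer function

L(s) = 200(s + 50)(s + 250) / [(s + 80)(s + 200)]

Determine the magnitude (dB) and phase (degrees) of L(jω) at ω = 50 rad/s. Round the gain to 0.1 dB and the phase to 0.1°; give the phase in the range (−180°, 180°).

At s = jω = j50:
zero (s+50): 50 + j50 → |·| = √(50²+50²) = √5000 ≈ 70.711, ∠ = arctan(50/50) ≈ 45.00°
zero (s+250): 250 + j50 → |·| = √(250²+50²) = √65000 ≈ 254.95, ∠ = arctan(50/250) ≈ 11.31°
pole (s+80): 80 + j50 → |·| = √(80²+50²) = √8900 ≈ 94.34, ∠ = arctan(50/80) ≈ 32.01°
pole (s+200): 200 + j50 → |·| = √(200²+50²) = √42500 ≈ 206.16, ∠ = arctan(50/200) ≈ 14.04°
|L| = 200 · 18028 / 19449 ≈ 185.39
Gain = 20 log₁₀(185.39) ≈ 45.36 dB
∠L = 56.31° − 46.05° = 10.26°

45.4 dB, 10.3°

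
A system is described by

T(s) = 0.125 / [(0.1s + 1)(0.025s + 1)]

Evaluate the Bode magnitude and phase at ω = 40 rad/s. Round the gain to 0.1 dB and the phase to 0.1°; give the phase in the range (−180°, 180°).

At ω = 40 rad/s:
pole (1 + j40·0.1) = 1 + j4 → |·| ≈ 4.1231, ∠ ≈ 75.96°
pole (1 + j40·0.025) = 1 + j1 → |·| ≈ 1.4142, ∠ ≈ 45.00°
|T| = 0.125 · 1 / (4.1231 · 1.4142) ≈ 0.021438
Gain = 20 log₁₀(0.021438) ≈ -33.38 dB
∠T = (0°) − (75.96° + 45.00°) = -120.96°

-33.4 dB, -121.0°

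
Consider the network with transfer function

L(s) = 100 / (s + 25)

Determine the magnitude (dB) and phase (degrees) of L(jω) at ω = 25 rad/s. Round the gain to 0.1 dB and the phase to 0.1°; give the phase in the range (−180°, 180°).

9.0 dB, -45.0°

At s = jω = j25:
pole (s+25): 25 + j25 → |·| = √(25²+25²) = √1250 ≈ 35.355, ∠ = arctan(25/25) ≈ 45.00°
|L| = 100 / 35.355 ≈ 2.8285
Gain = 20 log₁₀(2.8285) ≈ 9.03 dB
∠L = 0.00° − 45.00° = -45.00°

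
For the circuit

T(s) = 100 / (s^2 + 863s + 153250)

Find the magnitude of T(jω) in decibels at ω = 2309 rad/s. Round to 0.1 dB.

Substitute s = j2309:
Numerator: 100 = 100 + j0
Denominator: (j2309)^2 + 863(j2309) + 153250 = -5178231 + j1992667
|N| = √(100² + 0²) ≈ 100, ∠N ≈ 0.00°
|D| = √(5178231² + 1992667²) ≈ 5.5484e+06, ∠D ≈ 158.95°
|T| = 100 / 5.5484e+06 ≈ 1.8023e-05
Gain = 20 log₁₀(1.8023e-05) ≈ -94.88 dB

-94.9 dB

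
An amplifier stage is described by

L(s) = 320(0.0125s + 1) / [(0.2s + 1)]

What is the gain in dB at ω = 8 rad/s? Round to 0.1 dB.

44.6 dB

At ω = 8 rad/s:
zero (1 + j8·0.0125) = 1 + j0.1 → |·| ≈ 1.005, ∠ ≈ 5.71°
pole (1 + j8·0.2) = 1 + j1.6 → |·| ≈ 1.8868, ∠ ≈ 57.99°
|L| = 320 · 1.005 / (1.8868) ≈ 170.45
Gain = 20 log₁₀(170.45) ≈ 44.63 dB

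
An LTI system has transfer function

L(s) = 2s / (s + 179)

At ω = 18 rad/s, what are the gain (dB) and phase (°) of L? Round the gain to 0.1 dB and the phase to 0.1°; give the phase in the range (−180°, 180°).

At s = jω = j18:
zero at origin: s = j18 → |·| = 18, ∠ = 90.00°
pole (s+179): 179 + j18 → |·| = √(179²+18²) = √32365 ≈ 179.9, ∠ = arctan(18/179) ≈ 5.74°
|L| = 2 · 18 / 179.9 ≈ 0.20011
Gain = 20 log₁₀(0.20011) ≈ -13.97 dB
∠L = 90.00° − 5.74° = 84.26°

-14.0 dB, 84.3°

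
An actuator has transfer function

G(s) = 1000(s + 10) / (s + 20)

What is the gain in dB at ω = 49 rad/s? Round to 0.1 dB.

59.5 dB

At s = jω = j49:
zero (s+10): 10 + j49 → |·| = √(10²+49²) = √2501 ≈ 50.01, ∠ = arctan(49/10) ≈ 78.47°
pole (s+20): 20 + j49 → |·| = √(20²+49²) = √2801 ≈ 52.924, ∠ = arctan(49/20) ≈ 67.80°
|G| = 1000 · 50.01 / 52.924 ≈ 944.94
Gain = 20 log₁₀(944.94) ≈ 59.51 dB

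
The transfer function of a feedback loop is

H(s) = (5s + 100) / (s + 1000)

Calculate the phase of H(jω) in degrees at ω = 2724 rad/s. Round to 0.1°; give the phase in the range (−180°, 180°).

19.7°

Substitute s = j2724:
Numerator: 5(j2724) + 100 = 100 + j13620
Denominator: (j2724) + 1000 = 1000 + j2724
|N| = √(100² + 13620²) ≈ 13620, ∠N ≈ 89.58°
|D| = √(1000² + 2724²) ≈ 2901.8, ∠D ≈ 69.84°
∠H = 89.58° − 69.84° = 19.74°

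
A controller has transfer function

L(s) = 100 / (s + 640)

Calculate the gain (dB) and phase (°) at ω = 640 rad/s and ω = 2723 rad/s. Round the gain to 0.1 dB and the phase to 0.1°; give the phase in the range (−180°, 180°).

Substitute s = j640:
Numerator: 100 = 100 + j0
Denominator: (j640) + 640 = 640 + j640
|N| = √(100² + 0²) ≈ 100, ∠N ≈ 0.00°
|D| = √(640² + 640²) ≈ 905.1, ∠D ≈ 45.00°
|L| = 100 / 905.1 ≈ 0.11049
Gain = 20 log₁₀(0.11049) ≈ -19.13 dB
∠L = 0.00° − 45.00° = -45.00°

Substitute s = j2723:
Numerator: 100 = 100 + j0
Denominator: (j2723) + 640 = 640 + j2723
|N| = √(100² + 0²) ≈ 100, ∠N ≈ 0.00°
|D| = √(640² + 2723²) ≈ 2797.2, ∠D ≈ 76.77°
|L| = 100 / 2797.2 ≈ 0.03575
Gain = 20 log₁₀(0.03575) ≈ -28.93 dB
∠L = 0.00° − 76.77° = -76.77°

ω = 640: -19.1 dB, -45.0°; ω = 2723: -28.9 dB, -76.8°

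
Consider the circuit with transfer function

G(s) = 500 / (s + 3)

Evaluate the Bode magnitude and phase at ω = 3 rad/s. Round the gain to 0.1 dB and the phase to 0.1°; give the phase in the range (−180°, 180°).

At s = jω = j3:
pole (s+3): 3 + j3 → |·| = √(3²+3²) = √18 ≈ 4.2426, ∠ = arctan(3/3) ≈ 45.00°
|G| = 500 / 4.2426 ≈ 117.85
Gain = 20 log₁₀(117.85) ≈ 41.43 dB
∠G = 0.00° − 45.00° = -45.00°

41.4 dB, -45.0°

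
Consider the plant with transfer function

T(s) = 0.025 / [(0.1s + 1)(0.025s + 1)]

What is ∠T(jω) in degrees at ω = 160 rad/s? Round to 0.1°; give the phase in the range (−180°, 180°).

At ω = 160 rad/s:
pole (1 + j160·0.1) = 1 + j16 → |·| ≈ 16.031, ∠ ≈ 86.42°
pole (1 + j160·0.025) = 1 + j4 → |·| ≈ 4.1231, ∠ ≈ 75.96°
∠T = (0°) − (86.42° + 75.96°) = -162.38°

-162.4°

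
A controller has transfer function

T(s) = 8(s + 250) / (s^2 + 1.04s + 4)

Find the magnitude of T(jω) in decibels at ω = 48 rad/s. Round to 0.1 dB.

-1.1 dB

At s = jω = j48:
zero (s+250): 250 + j48 → |·| = √(250²+48²) = √64804 ≈ 254.57, ∠ = arctan(48/250) ≈ 10.87°
quadratic: (j48)² + 1.04·j48 + 4 = -2300 + j49.92 → |·| ≈ 2300.5, ∠ ≈ 178.76°
|T| = 8 · 254.57 / 2300.5 ≈ 0.88527
Gain = 20 log₁₀(0.88527) ≈ -1.06 dB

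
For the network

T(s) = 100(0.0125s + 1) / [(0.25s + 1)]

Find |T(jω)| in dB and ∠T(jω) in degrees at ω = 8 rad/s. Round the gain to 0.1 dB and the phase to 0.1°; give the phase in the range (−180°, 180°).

At ω = 8 rad/s:
zero (1 + j8·0.0125) = 1 + j0.1 → |·| ≈ 1.005, ∠ ≈ 5.71°
pole (1 + j8·0.25) = 1 + j2 → |·| ≈ 2.2361, ∠ ≈ 63.43°
|T| = 100 · 1.005 / (2.2361) ≈ 44.944
Gain = 20 log₁₀(44.944) ≈ 33.05 dB
∠T = (5.71°) − (63.43°) = -57.72°

33.1 dB, -57.7°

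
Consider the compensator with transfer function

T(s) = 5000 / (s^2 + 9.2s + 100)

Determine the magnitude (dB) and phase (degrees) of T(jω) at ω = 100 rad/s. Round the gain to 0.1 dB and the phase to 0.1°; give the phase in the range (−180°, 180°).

At s = jω = j100:
quadratic: (j100)² + 9.2·j100 + 100 = -9900 + j920 → |·| ≈ 9942.7, ∠ ≈ 174.69°
|T| = 5000 / 9942.7 ≈ 0.50288
Gain = 20 log₁₀(0.50288) ≈ -5.97 dB
∠T = 0.00° − 174.69° = -174.69°

-6.0 dB, -174.7°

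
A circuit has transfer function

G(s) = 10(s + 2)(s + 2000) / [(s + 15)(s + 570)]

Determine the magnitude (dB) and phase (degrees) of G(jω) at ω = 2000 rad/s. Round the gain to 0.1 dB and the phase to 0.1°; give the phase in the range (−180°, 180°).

22.7 dB, -28.7°

At s = jω = j2000:
zero (s+2): 2 + j2000 → |·| = √(2²+2000²) = √4000004 ≈ 2000, ∠ = arctan(2000/2) ≈ 89.94°
zero (s+2000): 2000 + j2000 → |·| = √(2000²+2000²) = √8000000 ≈ 2828.4, ∠ = arctan(2000/2000) ≈ 45.00°
pole (s+15): 15 + j2000 → |·| = √(15²+2000²) = √4000225 ≈ 2000.1, ∠ = arctan(2000/15) ≈ 89.57°
pole (s+570): 570 + j2000 → |·| = √(570²+2000²) = √4324900 ≈ 2079.6, ∠ = arctan(2000/570) ≈ 74.09°
|G| = 10 · 5.6568e+06 / 4.1594e+06 ≈ 13.6
Gain = 20 log₁₀(13.6) ≈ 22.67 dB
∠G = 134.94° − 163.66° = -28.72°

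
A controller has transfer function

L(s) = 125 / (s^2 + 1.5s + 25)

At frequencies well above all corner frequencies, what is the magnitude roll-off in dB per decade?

-40 dB/decade

Each pole contributes −20 dB/decade at high frequency; each zero contributes +20 dB/decade.
Net: 0 zero(s) − 2 pole(s) → -40 dB/decade.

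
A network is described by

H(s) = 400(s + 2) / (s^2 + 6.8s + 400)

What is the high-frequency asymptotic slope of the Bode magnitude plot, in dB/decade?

-20 dB/decade

Each pole contributes −20 dB/decade at high frequency; each zero contributes +20 dB/decade.
Net: 1 zero(s) − 2 pole(s) → -20 dB/decade.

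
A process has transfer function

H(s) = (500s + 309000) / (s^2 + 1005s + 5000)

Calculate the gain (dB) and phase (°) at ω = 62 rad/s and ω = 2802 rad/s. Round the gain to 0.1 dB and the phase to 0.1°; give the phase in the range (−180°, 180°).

Substitute s = j62:
Numerator: 500(j62) + 309000 = 309000 + j31000
Denominator: (j62)^2 + 1005(j62) + 5000 = 1156 + j62310
|N| = √(309000² + 31000²) ≈ 3.1055e+05, ∠N ≈ 5.73°
|D| = √(1156² + 62310²) ≈ 62321, ∠D ≈ 88.94°
|H| = 3.1055e+05 / 62321 ≈ 4.9831
Gain = 20 log₁₀(4.9831) ≈ 13.95 dB
∠H = 5.73° − 88.94° = -83.21°

Substitute s = j2802:
Numerator: 500(j2802) + 309000 = 309000 + j1401000
Denominator: (j2802)^2 + 1005(j2802) + 5000 = -7846204 + j2816010
|N| = √(309000² + 1401000²) ≈ 1.4347e+06, ∠N ≈ 77.56°
|D| = √(7846204² + 2816010²) ≈ 8.3362e+06, ∠D ≈ 160.26°
|H| = 1.4347e+06 / 8.3362e+06 ≈ 0.1721
Gain = 20 log₁₀(0.1721) ≈ -15.28 dB
∠H = 77.56° − 160.26° = -82.70°

ω = 62: 14.0 dB, -83.2°; ω = 2802: -15.3 dB, -82.7°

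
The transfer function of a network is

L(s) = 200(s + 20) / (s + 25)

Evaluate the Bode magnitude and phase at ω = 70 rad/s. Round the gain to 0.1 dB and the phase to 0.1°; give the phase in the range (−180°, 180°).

45.8 dB, 3.7°

At s = jω = j70:
zero (s+20): 20 + j70 → |·| = √(20²+70²) = √5300 ≈ 72.801, ∠ = arctan(70/20) ≈ 74.05°
pole (s+25): 25 + j70 → |·| = √(25²+70²) = √5525 ≈ 74.33, ∠ = arctan(70/25) ≈ 70.35°
|L| = 200 · 72.801 / 74.33 ≈ 195.89
Gain = 20 log₁₀(195.89) ≈ 45.84 dB
∠L = 74.05° − 70.35° = 3.70°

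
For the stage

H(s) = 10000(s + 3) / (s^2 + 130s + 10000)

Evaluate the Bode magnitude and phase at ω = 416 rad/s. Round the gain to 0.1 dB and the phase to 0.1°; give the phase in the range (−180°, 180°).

At s = jω = j416:
zero (s+3): 3 + j416 → |·| = √(3²+416²) = √173065 ≈ 416.01, ∠ = arctan(416/3) ≈ 89.59°
quadratic: (j416)² + 130·j416 + 10000 = -163056 + j54080 → |·| ≈ 1.7179e+05, ∠ ≈ 161.65°
|H| = 10000 · 416.01 / 1.7179e+05 ≈ 24.216
Gain = 20 log₁₀(24.216) ≈ 27.68 dB
∠H = 89.59° − 161.65° = -72.06°

27.7 dB, -72.1°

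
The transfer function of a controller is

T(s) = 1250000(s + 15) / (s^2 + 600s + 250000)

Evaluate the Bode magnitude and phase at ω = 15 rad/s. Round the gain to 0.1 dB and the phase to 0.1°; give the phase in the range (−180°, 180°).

40.5 dB, 42.9°

At s = jω = j15:
zero (s+15): 15 + j15 → |·| = √(15²+15²) = √450 ≈ 21.213, ∠ = arctan(15/15) ≈ 45.00°
quadratic: (j15)² + 600·j15 + 250000 = 249775 + j9000 → |·| ≈ 2.4994e+05, ∠ ≈ 2.06°
|T| = 1250000 · 21.213 / 2.4994e+05 ≈ 106.09
Gain = 20 log₁₀(106.09) ≈ 40.51 dB
∠T = 45.00° − 2.06° = 42.94°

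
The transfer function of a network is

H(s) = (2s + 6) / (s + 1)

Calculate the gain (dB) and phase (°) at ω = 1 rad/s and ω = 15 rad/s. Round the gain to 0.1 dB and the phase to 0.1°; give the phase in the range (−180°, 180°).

ω = 1: 13.0 dB, -26.6°; ω = 15: 6.2 dB, -7.5°

Substitute s = j1:
Numerator: 2(j1) + 6 = 6 + j2
Denominator: (j1) + 1 = 1 + j1
|N| = √(6² + 2²) ≈ 6.3246, ∠N ≈ 18.43°
|D| = √(1² + 1²) ≈ 1.4142, ∠D ≈ 45.00°
|H| = 6.3246 / 1.4142 ≈ 4.4722
Gain = 20 log₁₀(4.4722) ≈ 13.01 dB
∠H = 18.43° − 45.00° = -26.57°

Substitute s = j15:
Numerator: 2(j15) + 6 = 6 + j30
Denominator: (j15) + 1 = 1 + j15
|N| = √(6² + 30²) ≈ 30.594, ∠N ≈ 78.69°
|D| = √(1² + 15²) ≈ 15.033, ∠D ≈ 86.19°
|H| = 30.594 / 15.033 ≈ 2.0351
Gain = 20 log₁₀(2.0351) ≈ 6.17 dB
∠H = 78.69° − 86.19° = -7.50°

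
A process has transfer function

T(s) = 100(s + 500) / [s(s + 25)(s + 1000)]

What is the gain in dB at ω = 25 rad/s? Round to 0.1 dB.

At s = jω = j25:
zero (s+500): 500 + j25 → |·| = √(500²+25²) = √250625 ≈ 500.62, ∠ = arctan(25/500) ≈ 2.86°
pole (s+25): 25 + j25 → |·| = √(25²+25²) = √1250 ≈ 35.355, ∠ = arctan(25/25) ≈ 45.00°
pole (s+1000): 1000 + j25 → |·| = √(1000²+25²) = √1000625 ≈ 1000.3, ∠ = arctan(25/1000) ≈ 1.43°
pole at origin: |s| = 25, ∠ = 90.00° (in denominator)
|T| = 100 · 500.62 / 8.8414e+05 ≈ 0.056622
Gain = 20 log₁₀(0.056622) ≈ -24.94 dB

-24.9 dB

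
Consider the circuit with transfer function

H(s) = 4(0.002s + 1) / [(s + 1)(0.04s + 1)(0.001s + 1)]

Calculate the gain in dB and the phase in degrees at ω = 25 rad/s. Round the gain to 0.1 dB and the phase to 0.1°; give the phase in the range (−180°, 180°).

-18.9 dB, -131.3°

At ω = 25 rad/s:
zero (1 + j25·0.002) = 1 + j0.05 → |·| ≈ 1.0012, ∠ ≈ 2.86°
pole (1 + j25·1) = 1 + j25 → |·| ≈ 25.02, ∠ ≈ 87.71°
pole (1 + j25·0.04) = 1 + j1 → |·| ≈ 1.4142, ∠ ≈ 45.00°
pole (1 + j25·0.001) = 1 + j0.025 → |·| ≈ 1.0003, ∠ ≈ 1.43°
|H| = 4 · 1.0012 / (25.02 · 1.4142 · 1.0003) ≈ 0.11315
Gain = 20 log₁₀(0.11315) ≈ -18.93 dB
∠H = (2.86°) − (87.71° + 45.00° + 1.43°) = -131.28°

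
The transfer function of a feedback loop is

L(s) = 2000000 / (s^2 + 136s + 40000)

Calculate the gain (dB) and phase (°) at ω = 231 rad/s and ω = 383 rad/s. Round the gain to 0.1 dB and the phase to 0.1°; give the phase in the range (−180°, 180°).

ω = 231: 35.4 dB, -113.0°; ω = 383: 24.5 dB, -154.0°

At s = jω = j231:
quadratic: (j231)² + 136·j231 + 40000 = -13361 + j31416 → |·| ≈ 34139, ∠ ≈ 113.04°
|L| = 2000000 / 34139 ≈ 58.584
Gain = 20 log₁₀(58.584) ≈ 35.36 dB
∠L = 0.00° − 113.04° = -113.04°

At s = jω = j383:
quadratic: (j383)² + 136·j383 + 40000 = -106689 + j52088 → |·| ≈ 1.1873e+05, ∠ ≈ 153.98°
|L| = 2000000 / 1.1873e+05 ≈ 16.845
Gain = 20 log₁₀(16.845) ≈ 24.53 dB
∠L = 0.00° − 153.98° = -153.98°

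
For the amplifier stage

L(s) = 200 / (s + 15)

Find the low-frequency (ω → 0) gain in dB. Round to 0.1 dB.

22.5 dB

L(0) = 200 / (15) ≈ 13.333
20 log₁₀(13.333) ≈ 22.50 dB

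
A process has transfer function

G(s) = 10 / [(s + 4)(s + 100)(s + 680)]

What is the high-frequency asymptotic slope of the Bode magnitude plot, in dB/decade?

Each pole contributes −20 dB/decade at high frequency; each zero contributes +20 dB/decade.
Net: 0 zero(s) − 3 pole(s) → -60 dB/decade.

-60 dB/decade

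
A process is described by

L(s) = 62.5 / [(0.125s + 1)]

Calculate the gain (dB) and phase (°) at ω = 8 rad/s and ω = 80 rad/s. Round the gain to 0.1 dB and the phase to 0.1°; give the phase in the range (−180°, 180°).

ω = 8: 32.9 dB, -45.0°; ω = 80: 15.9 dB, -84.3°

At ω = 8 rad/s:
pole (1 + j8·0.125) = 1 + j1 → |·| ≈ 1.4142, ∠ ≈ 45.00°
|L| = 62.5 · 1 / (1.4142) ≈ 44.195
Gain = 20 log₁₀(44.195) ≈ 32.91 dB
∠L = (0°) − (45.00°) = -45.00°

At ω = 80 rad/s:
pole (1 + j80·0.125) = 1 + j10 → |·| ≈ 10.05, ∠ ≈ 84.29°
|L| = 62.5 · 1 / (10.05) ≈ 6.2189
Gain = 20 log₁₀(6.2189) ≈ 15.87 dB
∠L = (0°) − (84.29°) = -84.29°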